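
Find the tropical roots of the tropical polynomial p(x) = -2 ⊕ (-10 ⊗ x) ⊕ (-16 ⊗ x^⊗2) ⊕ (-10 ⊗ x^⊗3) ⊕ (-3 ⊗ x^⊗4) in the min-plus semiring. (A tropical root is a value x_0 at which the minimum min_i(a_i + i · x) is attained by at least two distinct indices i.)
Roots: {-7, -6, 6, 8}

Each tropical root is a break point of the lower envelope of the lines y = a_i + i · x (there are 5 lines, with slopes 0, 1, ..., 4). Only the lines that attain the minimum somewhere contribute to roots; other lines are dominated. Here the surviving (envelope) indices are i = 4, i = 3, i = 2, i = 1, i = 0.
Intersections between consecutive envelope lines give the roots: for adjacent envelope indices i < j the intersection is x = (a_i − a_j) / (j − i). Reading off the sorted break points: {-7, -6, 6, 8}.
Verification: at each break x_0, at least two indices attain the minimum of min_i(a_i + i · x_0).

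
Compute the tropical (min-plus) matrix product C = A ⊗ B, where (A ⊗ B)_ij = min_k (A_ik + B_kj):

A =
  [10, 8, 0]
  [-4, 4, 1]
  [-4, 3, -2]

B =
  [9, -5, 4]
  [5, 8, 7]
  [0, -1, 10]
A ⊗ B =
  [0, -1, 10]
  [1, -9, 0]
  [-2, -9, 0]

Apply the min-plus product entry-by-entry:
  C[0][0] = min over k of (A[0][0] + B[0][0] = 10 + 9 = 19, A[0][1] + B[1][0] = 8 + 5 = 13, A[0][2] + B[2][0] = 0 + 0 = 0) = 0 (attained at k = 2)
  C[0][1] = min over k of (A[0][0] + B[0][1] = 10 + -5 = 5, A[0][1] + B[1][1] = 8 + 8 = 16, A[0][2] + B[2][1] = 0 + -1 = -1) = -1 (attained at k = 2)
  C[0][2] = min over k of (A[0][0] + B[0][2] = 10 + 4 = 14, A[0][1] + B[1][2] = 8 + 7 = 15, A[0][2] + B[2][2] = 0 + 10 = 10) = 10 (attained at k = 2)
  C[1][0] = min over k of (A[1][0] + B[0][0] = -4 + 9 = 5, A[1][1] + B[1][0] = 4 + 5 = 9, A[1][2] + B[2][0] = 1 + 0 = 1) = 1 (attained at k = 2)
  C[1][1] = min over k of (A[1][0] + B[0][1] = -4 + -5 = -9, A[1][1] + B[1][1] = 4 + 8 = 12, A[1][2] + B[2][1] = 1 + -1 = 0) = -9 (attained at k = 0)
  C[1][2] = min over k of (A[1][0] + B[0][2] = -4 + 4 = 0, A[1][1] + B[1][2] = 4 + 7 = 11, A[1][2] + B[2][2] = 1 + 10 = 11) = 0 (attained at k = 0)
  C[2][0] = min over k of (A[2][0] + B[0][0] = -4 + 9 = 5, A[2][1] + B[1][0] = 3 + 5 = 8, A[2][2] + B[2][0] = -2 + 0 = -2) = -2 (attained at k = 2)
  C[2][1] = min over k of (A[2][0] + B[0][1] = -4 + -5 = -9, A[2][1] + B[1][1] = 3 + 8 = 11, A[2][2] + B[2][1] = -2 + -1 = -3) = -9 (attained at k = 0)
  C[2][2] = min over k of (A[2][0] + B[0][2] = -4 + 4 = 0, A[2][1] + B[1][2] = 3 + 7 = 10, A[2][2] + B[2][2] = -2 + 10 = 8) = 0 (attained at k = 0)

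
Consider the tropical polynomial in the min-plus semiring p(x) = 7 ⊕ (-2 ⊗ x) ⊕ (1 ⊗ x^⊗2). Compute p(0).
p(0) = -2

A tropical monomial a ⊗ x^⊗i evaluates to a + i · x. Evaluating each term at x = 0:
  Term 0 contributes 7 + 0 · 0 = 7
  Term 1 contributes -2 + 1 · 0 = -2
  Term 2 contributes 1 + 2 · 0 = 1
p(0) = ⊕ of these = min[7, -2, 1] = -2.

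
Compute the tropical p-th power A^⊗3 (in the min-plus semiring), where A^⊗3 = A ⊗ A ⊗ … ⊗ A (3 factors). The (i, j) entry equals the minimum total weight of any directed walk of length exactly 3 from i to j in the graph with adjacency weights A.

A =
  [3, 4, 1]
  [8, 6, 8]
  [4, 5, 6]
A^⊗3 =
  [8, 9, 6]
  [13, 14, 12]
  [9, 10, 8]

Each entry (A^⊗3)_ij equals the minimum over all length-3 walks i = v_0 → v_1 → … → v_3 = j of Σ_t A[v_t][v_{t+1}]. For example, for (i, j) = (0, 2) we minimise over 9 possible intermediate vertex sequences; the minimum is 6, attained along the walk 0 → 2 → 0 → 2.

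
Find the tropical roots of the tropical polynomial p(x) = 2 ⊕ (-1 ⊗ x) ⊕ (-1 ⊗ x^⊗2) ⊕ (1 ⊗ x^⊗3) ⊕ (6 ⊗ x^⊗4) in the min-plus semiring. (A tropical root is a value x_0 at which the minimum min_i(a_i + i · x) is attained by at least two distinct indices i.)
Roots: {-5, -2, 0, 3}

Each tropical root is a break point of the lower envelope of the lines y = a_i + i · x (there are 5 lines, with slopes 0, 1, ..., 4). Only the lines that attain the minimum somewhere contribute to roots; other lines are dominated. Here the surviving (envelope) indices are i = 4, i = 3, i = 2, i = 1, i = 0.
Intersections between consecutive envelope lines give the roots: for adjacent envelope indices i < j the intersection is x = (a_i − a_j) / (j − i). Reading off the sorted break points: {-5, -2, 0, 3}.
Verification: at each break x_0, at least two indices attain the minimum of min_i(a_i + i · x_0).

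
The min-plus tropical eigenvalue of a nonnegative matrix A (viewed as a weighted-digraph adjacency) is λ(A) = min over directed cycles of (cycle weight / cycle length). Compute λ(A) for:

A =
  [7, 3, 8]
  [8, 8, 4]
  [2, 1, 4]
λ(A) = 5/2

Enumerate directed cycles and compute their means (weight / length). Sample:
  cycle 0 → 0: weight = 7, length = 1, mean = 7/1 ≈ 7.000
  cycle 1 → 1: weight = 8, length = 1, mean = 8/1 ≈ 8.000
  cycle 2 → 2: weight = 4, length = 1, mean = 4/1 ≈ 4.000
  cycle 0 → 1 → 0: weight = 11, length = 2, mean = 11/2 ≈ 5.500
  cycle 0 → 2 → 0: weight = 10, length = 2, mean = 10/2 ≈ 5.000
  cycle 1 → 0 → 1: weight = 11, length = 2, mean = 11/2 ≈ 5.500
Minimum mean = 2.500, attained e.g. along the cycle 1 → 2 → 1 with weight 5 and length 2. So λ(A) = 5/2 = 5/2.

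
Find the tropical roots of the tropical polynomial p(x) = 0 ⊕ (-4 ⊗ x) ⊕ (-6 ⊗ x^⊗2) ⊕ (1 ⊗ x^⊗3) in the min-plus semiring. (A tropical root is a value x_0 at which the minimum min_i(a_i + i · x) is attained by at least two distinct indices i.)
Roots: {-7, 2, 4}

Each tropical root is a break point of the lower envelope of the lines y = a_i + i · x (there are 4 lines, with slopes 0, 1, ..., 3). Only the lines that attain the minimum somewhere contribute to roots; other lines are dominated. Here the surviving (envelope) indices are i = 3, i = 2, i = 1, i = 0.
Intersections between consecutive envelope lines give the roots: for adjacent envelope indices i < j the intersection is x = (a_i − a_j) / (j − i). Reading off the sorted break points: {-7, 2, 4}.
Verification: at each break x_0, at least two indices attain the minimum of min_i(a_i + i · x_0).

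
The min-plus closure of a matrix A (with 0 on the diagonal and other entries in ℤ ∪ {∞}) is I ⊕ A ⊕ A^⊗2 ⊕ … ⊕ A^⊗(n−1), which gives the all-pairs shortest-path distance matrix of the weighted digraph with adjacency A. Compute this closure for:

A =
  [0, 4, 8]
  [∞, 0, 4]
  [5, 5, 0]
Closure =
  [0, 4, 8]
  [9, 0, 4]
  [5, 5, 0]

This is the Floyd-Warshall all-pairs shortest-path computation. For each intermediate vertex k = 0, 1, …, 2, update dist[i][j] ← min(dist[i][j], dist[i][k] + dist[k][j]). The final matrix gives, for each (i, j), the minimum total weight of any directed path from i to j (possibly empty when i = j).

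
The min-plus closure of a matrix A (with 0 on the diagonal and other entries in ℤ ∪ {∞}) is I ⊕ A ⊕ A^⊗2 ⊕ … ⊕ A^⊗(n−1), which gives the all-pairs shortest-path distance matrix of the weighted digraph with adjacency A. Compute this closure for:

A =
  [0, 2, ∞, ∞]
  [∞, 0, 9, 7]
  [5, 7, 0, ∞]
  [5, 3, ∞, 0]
Closure =
  [0, 2, 11, 9]
  [12, 0, 9, 7]
  [5, 7, 0, 14]
  [5, 3, 12, 0]

This is the Floyd-Warshall all-pairs shortest-path computation. For each intermediate vertex k = 0, 1, …, 3, update dist[i][j] ← min(dist[i][j], dist[i][k] + dist[k][j]). The final matrix gives, for each (i, j), the minimum total weight of any directed path from i to j (possibly empty when i = j).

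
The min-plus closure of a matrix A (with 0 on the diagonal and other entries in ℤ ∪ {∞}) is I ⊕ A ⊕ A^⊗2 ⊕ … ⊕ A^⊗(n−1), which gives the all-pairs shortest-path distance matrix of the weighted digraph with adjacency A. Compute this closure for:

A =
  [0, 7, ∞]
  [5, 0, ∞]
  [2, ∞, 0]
Closure =
  [0, 7, ∞]
  [5, 0, ∞]
  [2, 9, 0]

This is the Floyd-Warshall all-pairs shortest-path computation. For each intermediate vertex k = 0, 1, …, 2, update dist[i][j] ← min(dist[i][j], dist[i][k] + dist[k][j]). The final matrix gives, for each (i, j), the minimum total weight of any directed path from i to j (possibly empty when i = j).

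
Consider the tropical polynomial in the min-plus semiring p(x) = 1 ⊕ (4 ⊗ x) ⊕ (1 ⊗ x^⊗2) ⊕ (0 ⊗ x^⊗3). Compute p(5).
p(5) = 1

A tropical monomial a ⊗ x^⊗i evaluates to a + i · x. Evaluating each term at x = 5:
  Term 0 contributes 1 + 0 · 5 = 1
  Term 1 contributes 4 + 1 · 5 = 9
  Term 2 contributes 1 + 2 · 5 = 11
  Term 3 contributes 0 + 3 · 5 = 15
p(5) = ⊕ of these = min[1, 9, 11, 15] = 1.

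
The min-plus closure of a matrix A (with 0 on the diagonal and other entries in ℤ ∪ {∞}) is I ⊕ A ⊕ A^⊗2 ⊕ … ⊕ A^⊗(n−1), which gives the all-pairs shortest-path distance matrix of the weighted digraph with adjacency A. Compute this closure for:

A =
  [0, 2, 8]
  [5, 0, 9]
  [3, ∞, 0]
Closure =
  [0, 2, 8]
  [5, 0, 9]
  [3, 5, 0]

This is the Floyd-Warshall all-pairs shortest-path computation. For each intermediate vertex k = 0, 1, …, 2, update dist[i][j] ← min(dist[i][j], dist[i][k] + dist[k][j]). The final matrix gives, for each (i, j), the minimum total weight of any directed path from i to j (possibly empty when i = j).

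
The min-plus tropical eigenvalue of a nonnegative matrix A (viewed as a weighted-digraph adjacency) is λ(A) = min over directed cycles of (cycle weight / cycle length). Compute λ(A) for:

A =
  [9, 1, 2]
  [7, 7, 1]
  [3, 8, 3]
λ(A) = 5/3

Enumerate directed cycles and compute their means (weight / length). Sample:
  cycle 0 → 0: weight = 9, length = 1, mean = 9/1 ≈ 9.000
  cycle 1 → 1: weight = 7, length = 1, mean = 7/1 ≈ 7.000
  cycle 2 → 2: weight = 3, length = 1, mean = 3/1 ≈ 3.000
  cycle 0 → 1 → 0: weight = 8, length = 2, mean = 8/2 ≈ 4.000
  cycle 0 → 2 → 0: weight = 5, length = 2, mean = 5/2 ≈ 2.500
  cycle 1 → 0 → 1: weight = 8, length = 2, mean = 8/2 ≈ 4.000
Minimum mean = 1.667, attained e.g. along the cycle 0 → 1 → 2 → 0 with weight 5 and length 3. So λ(A) = 5/3 = 5/3.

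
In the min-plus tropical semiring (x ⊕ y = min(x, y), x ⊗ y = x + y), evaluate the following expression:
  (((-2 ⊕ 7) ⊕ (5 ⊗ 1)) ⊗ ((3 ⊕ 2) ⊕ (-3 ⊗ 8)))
(((-2 ⊕ 7) ⊕ (5 ⊗ 1)) ⊗ ((3 ⊕ 2) ⊕ (-3 ⊗ 8))) = 0

Expand innermost to outermost. Recall ⊕ takes the minimum of its arguments and ⊗ takes their sum. Working out the expression (((-2 ⊕ 7) ⊕ (5 ⊗ 1)) ⊗ ((3 ⊕ 2) ⊕ (-3 ⊗ 8))) gives 0.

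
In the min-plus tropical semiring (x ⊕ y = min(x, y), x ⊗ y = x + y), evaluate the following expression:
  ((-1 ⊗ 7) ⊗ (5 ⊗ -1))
((-1 ⊗ 7) ⊗ (5 ⊗ -1)) = 10

Expand innermost to outermost. Recall ⊕ takes the minimum of its arguments and ⊗ takes their sum. Working out the expression ((-1 ⊗ 7) ⊗ (5 ⊗ -1)) gives 10.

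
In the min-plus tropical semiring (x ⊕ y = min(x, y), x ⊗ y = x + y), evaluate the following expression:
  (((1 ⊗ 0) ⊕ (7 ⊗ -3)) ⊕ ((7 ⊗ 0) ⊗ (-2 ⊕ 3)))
(((1 ⊗ 0) ⊕ (7 ⊗ -3)) ⊕ ((7 ⊗ 0) ⊗ (-2 ⊕ 3))) = 1

Expand innermost to outermost. Recall ⊕ takes the minimum of its arguments and ⊗ takes their sum. Working out the expression (((1 ⊗ 0) ⊕ (7 ⊗ -3)) ⊕ ((7 ⊗ 0) ⊗ (-2 ⊕ 3))) gives 1.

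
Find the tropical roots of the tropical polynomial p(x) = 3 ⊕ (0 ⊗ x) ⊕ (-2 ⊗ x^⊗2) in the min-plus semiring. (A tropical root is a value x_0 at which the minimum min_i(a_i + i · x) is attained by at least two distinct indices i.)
Roots: {2, 3}

Each tropical root is a break point of the lower envelope of the lines y = a_i + i · x (there are 3 lines, with slopes 0, 1, ..., 2). Only the lines that attain the minimum somewhere contribute to roots; other lines are dominated. Here the surviving (envelope) indices are i = 2, i = 1, i = 0.
Intersections between consecutive envelope lines give the roots: for adjacent envelope indices i < j the intersection is x = (a_i − a_j) / (j − i). Reading off the sorted break points: {2, 3}.
Verification: at each break x_0, at least two indices attain the minimum of min_i(a_i + i · x_0).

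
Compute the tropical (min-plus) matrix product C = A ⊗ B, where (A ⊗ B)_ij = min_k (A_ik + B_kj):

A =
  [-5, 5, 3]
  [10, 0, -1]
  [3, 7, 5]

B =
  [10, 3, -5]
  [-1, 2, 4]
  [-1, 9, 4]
A ⊗ B =
  [2, -2, -10]
  [-2, 2, 3]
  [4, 6, -2]

Apply the min-plus product entry-by-entry:
  C[0][0] = min over k of (A[0][0] + B[0][0] = -5 + 10 = 5, A[0][1] + B[1][0] = 5 + -1 = 4, A[0][2] + B[2][0] = 3 + -1 = 2) = 2 (attained at k = 2)
  C[0][1] = min over k of (A[0][0] + B[0][1] = -5 + 3 = -2, A[0][1] + B[1][1] = 5 + 2 = 7, A[0][2] + B[2][1] = 3 + 9 = 12) = -2 (attained at k = 0)
  C[0][2] = min over k of (A[0][0] + B[0][2] = -5 + -5 = -10, A[0][1] + B[1][2] = 5 + 4 = 9, A[0][2] + B[2][2] = 3 + 4 = 7) = -10 (attained at k = 0)
  C[1][0] = min over k of (A[1][0] + B[0][0] = 10 + 10 = 20, A[1][1] + B[1][0] = 0 + -1 = -1, A[1][2] + B[2][0] = -1 + -1 = -2) = -2 (attained at k = 2)
  C[1][1] = min over k of (A[1][0] + B[0][1] = 10 + 3 = 13, A[1][1] + B[1][1] = 0 + 2 = 2, A[1][2] + B[2][1] = -1 + 9 = 8) = 2 (attained at k = 1)
  C[1][2] = min over k of (A[1][0] + B[0][2] = 10 + -5 = 5, A[1][1] + B[1][2] = 0 + 4 = 4, A[1][2] + B[2][2] = -1 + 4 = 3) = 3 (attained at k = 2)
  C[2][0] = min over k of (A[2][0] + B[0][0] = 3 + 10 = 13, A[2][1] + B[1][0] = 7 + -1 = 6, A[2][2] + B[2][0] = 5 + -1 = 4) = 4 (attained at k = 2)
  C[2][1] = min over k of (A[2][0] + B[0][1] = 3 + 3 = 6, A[2][1] + B[1][1] = 7 + 2 = 9, A[2][2] + B[2][1] = 5 + 9 = 14) = 6 (attained at k = 0)
  C[2][2] = min over k of (A[2][0] + B[0][2] = 3 + -5 = -2, A[2][1] + B[1][2] = 7 + 4 = 11, A[2][2] + B[2][2] = 5 + 4 = 9) = -2 (attained at k = 0)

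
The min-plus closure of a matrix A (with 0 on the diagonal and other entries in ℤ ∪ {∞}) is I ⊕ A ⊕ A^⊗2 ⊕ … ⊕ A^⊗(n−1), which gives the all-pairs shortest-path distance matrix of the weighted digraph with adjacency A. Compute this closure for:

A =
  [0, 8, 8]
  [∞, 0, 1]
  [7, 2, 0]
Closure =
  [0, 8, 8]
  [8, 0, 1]
  [7, 2, 0]

This is the Floyd-Warshall all-pairs shortest-path computation. For each intermediate vertex k = 0, 1, …, 2, update dist[i][j] ← min(dist[i][j], dist[i][k] + dist[k][j]). The final matrix gives, for each (i, j), the minimum total weight of any directed path from i to j (possibly empty when i = j).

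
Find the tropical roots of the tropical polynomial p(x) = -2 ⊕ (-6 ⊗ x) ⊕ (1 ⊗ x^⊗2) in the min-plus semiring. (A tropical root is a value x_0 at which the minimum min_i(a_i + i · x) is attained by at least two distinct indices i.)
Roots: {-7, 4}

Each tropical root is a break point of the lower envelope of the lines y = a_i + i · x (there are 3 lines, with slopes 0, 1, ..., 2). Only the lines that attain the minimum somewhere contribute to roots; other lines are dominated. Here the surviving (envelope) indices are i = 2, i = 1, i = 0.
Intersections between consecutive envelope lines give the roots: for adjacent envelope indices i < j the intersection is x = (a_i − a_j) / (j − i). Reading off the sorted break points: {-7, 4}.
Verification: at each break x_0, at least two indices attain the minimum of min_i(a_i + i · x_0).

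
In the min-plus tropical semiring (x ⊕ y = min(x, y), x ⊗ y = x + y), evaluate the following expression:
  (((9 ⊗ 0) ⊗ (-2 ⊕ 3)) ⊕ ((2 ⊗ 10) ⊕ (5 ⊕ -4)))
(((9 ⊗ 0) ⊗ (-2 ⊕ 3)) ⊕ ((2 ⊗ 10) ⊕ (5 ⊕ -4))) = -4

Expand innermost to outermost. Recall ⊕ takes the minimum of its arguments and ⊗ takes their sum. Working out the expression (((9 ⊗ 0) ⊗ (-2 ⊕ 3)) ⊕ ((2 ⊗ 10) ⊕ (5 ⊕ -4))) gives -4.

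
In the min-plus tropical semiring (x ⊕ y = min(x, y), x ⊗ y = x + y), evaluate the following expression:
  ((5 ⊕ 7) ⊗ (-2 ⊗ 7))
((5 ⊕ 7) ⊗ (-2 ⊗ 7)) = 10

Expand innermost to outermost. Recall ⊕ takes the minimum of its arguments and ⊗ takes their sum. Working out the expression ((5 ⊕ 7) ⊗ (-2 ⊗ 7)) gives 10.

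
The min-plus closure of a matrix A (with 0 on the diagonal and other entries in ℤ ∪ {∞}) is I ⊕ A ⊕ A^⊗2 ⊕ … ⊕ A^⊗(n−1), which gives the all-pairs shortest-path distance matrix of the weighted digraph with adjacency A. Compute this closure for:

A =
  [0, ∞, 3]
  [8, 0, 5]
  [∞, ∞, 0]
Closure =
  [0, ∞, 3]
  [8, 0, 5]
  [∞, ∞, 0]

This is the Floyd-Warshall all-pairs shortest-path computation. For each intermediate vertex k = 0, 1, …, 2, update dist[i][j] ← min(dist[i][j], dist[i][k] + dist[k][j]). The final matrix gives, for each (i, j), the minimum total weight of any directed path from i to j (possibly empty when i = j).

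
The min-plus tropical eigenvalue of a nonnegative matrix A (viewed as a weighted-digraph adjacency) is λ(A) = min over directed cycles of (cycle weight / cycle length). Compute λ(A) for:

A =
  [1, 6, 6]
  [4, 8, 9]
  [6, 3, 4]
λ(A) = 1

Enumerate directed cycles and compute their means (weight / length). Sample:
  cycle 0 → 0: weight = 1, length = 1, mean = 1/1 ≈ 1.000
  cycle 1 → 1: weight = 8, length = 1, mean = 8/1 ≈ 8.000
  cycle 2 → 2: weight = 4, length = 1, mean = 4/1 ≈ 4.000
  cycle 0 → 1 → 0: weight = 10, length = 2, mean = 10/2 ≈ 5.000
  cycle 0 → 2 → 0: weight = 12, length = 2, mean = 12/2 ≈ 6.000
  cycle 1 → 0 → 1: weight = 10, length = 2, mean = 10/2 ≈ 5.000
Minimum mean = 1.000, attained e.g. along the cycle 0 → 0 with weight 1 and length 1. So λ(A) = 1/1 = 1.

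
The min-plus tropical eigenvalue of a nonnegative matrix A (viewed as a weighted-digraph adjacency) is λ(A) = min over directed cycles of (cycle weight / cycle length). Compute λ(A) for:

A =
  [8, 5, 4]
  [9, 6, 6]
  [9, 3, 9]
λ(A) = 9/2

Enumerate directed cycles and compute their means (weight / length). Sample:
  cycle 0 → 0: weight = 8, length = 1, mean = 8/1 ≈ 8.000
  cycle 1 → 1: weight = 6, length = 1, mean = 6/1 ≈ 6.000
  cycle 2 → 2: weight = 9, length = 1, mean = 9/1 ≈ 9.000
  cycle 0 → 1 → 0: weight = 14, length = 2, mean = 14/2 ≈ 7.000
  cycle 0 → 2 → 0: weight = 13, length = 2, mean = 13/2 ≈ 6.500
  cycle 1 → 0 → 1: weight = 14, length = 2, mean = 14/2 ≈ 7.000
Minimum mean = 4.500, attained e.g. along the cycle 1 → 2 → 1 with weight 9 and length 2. So λ(A) = 9/2 = 9/2.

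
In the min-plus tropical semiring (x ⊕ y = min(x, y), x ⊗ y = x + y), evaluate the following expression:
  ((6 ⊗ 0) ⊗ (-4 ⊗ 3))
((6 ⊗ 0) ⊗ (-4 ⊗ 3)) = 5

Expand innermost to outermost. Recall ⊕ takes the minimum of its arguments and ⊗ takes their sum. Working out the expression ((6 ⊗ 0) ⊗ (-4 ⊗ 3)) gives 5.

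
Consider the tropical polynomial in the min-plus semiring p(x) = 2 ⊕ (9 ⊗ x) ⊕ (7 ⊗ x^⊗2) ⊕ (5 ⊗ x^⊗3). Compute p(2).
p(2) = 2

A tropical monomial a ⊗ x^⊗i evaluates to a + i · x. Evaluating each term at x = 2:
  Term 0 contributes 2 + 0 · 2 = 2
  Term 1 contributes 9 + 1 · 2 = 11
  Term 2 contributes 7 + 2 · 2 = 11
  Term 3 contributes 5 + 3 · 2 = 11
p(2) = ⊕ of these = min[2, 11, 11, 11] = 2.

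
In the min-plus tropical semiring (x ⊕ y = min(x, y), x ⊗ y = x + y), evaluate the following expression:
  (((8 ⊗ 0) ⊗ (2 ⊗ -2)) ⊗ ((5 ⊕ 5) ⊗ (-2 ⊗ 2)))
(((8 ⊗ 0) ⊗ (2 ⊗ -2)) ⊗ ((5 ⊕ 5) ⊗ (-2 ⊗ 2))) = 13

Expand innermost to outermost. Recall ⊕ takes the minimum of its arguments and ⊗ takes their sum. Working out the expression (((8 ⊗ 0) ⊗ (2 ⊗ -2)) ⊗ ((5 ⊕ 5) ⊗ (-2 ⊗ 2))) gives 13.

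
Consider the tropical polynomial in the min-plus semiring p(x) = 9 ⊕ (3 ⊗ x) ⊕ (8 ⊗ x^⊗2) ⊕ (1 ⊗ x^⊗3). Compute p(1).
p(1) = 4

A tropical monomial a ⊗ x^⊗i evaluates to a + i · x. Evaluating each term at x = 1:
  Term 0 contributes 9 + 0 · 1 = 9
  Term 1 contributes 3 + 1 · 1 = 4
  Term 2 contributes 8 + 2 · 1 = 10
  Term 3 contributes 1 + 3 · 1 = 4
p(1) = ⊕ of these = min[9, 4, 10, 4] = 4.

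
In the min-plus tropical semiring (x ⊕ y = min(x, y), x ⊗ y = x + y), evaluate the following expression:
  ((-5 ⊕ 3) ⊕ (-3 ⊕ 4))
((-5 ⊕ 3) ⊕ (-3 ⊕ 4)) = -5

Expand innermost to outermost. Recall ⊕ takes the minimum of its arguments and ⊗ takes their sum. Working out the expression ((-5 ⊕ 3) ⊕ (-3 ⊕ 4)) gives -5.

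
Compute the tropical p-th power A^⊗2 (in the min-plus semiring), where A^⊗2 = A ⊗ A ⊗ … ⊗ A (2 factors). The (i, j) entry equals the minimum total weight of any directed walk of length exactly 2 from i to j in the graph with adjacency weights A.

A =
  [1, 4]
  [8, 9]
A^⊗2 =
  [2, 5]
  [9, 12]

Each entry (A^⊗2)_ij equals the minimum over all length-2 walks i = v_0 → v_1 → … → v_2 = j of Σ_t A[v_t][v_{t+1}]. For example, for (i, j) = (0, 1) we minimise over 2 possible intermediate vertex sequences; the minimum is 5, attained along the walk 0 → 0 → 1.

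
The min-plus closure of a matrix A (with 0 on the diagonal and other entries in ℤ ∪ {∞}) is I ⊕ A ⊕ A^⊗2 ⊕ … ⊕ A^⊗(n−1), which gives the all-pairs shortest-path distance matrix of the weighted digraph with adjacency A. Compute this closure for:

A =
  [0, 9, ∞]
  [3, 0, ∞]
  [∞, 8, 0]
Closure =
  [0, 9, ∞]
  [3, 0, ∞]
  [11, 8, 0]

This is the Floyd-Warshall all-pairs shortest-path computation. For each intermediate vertex k = 0, 1, …, 2, update dist[i][j] ← min(dist[i][j], dist[i][k] + dist[k][j]). The final matrix gives, for each (i, j), the minimum total weight of any directed path from i to j (possibly empty when i = j).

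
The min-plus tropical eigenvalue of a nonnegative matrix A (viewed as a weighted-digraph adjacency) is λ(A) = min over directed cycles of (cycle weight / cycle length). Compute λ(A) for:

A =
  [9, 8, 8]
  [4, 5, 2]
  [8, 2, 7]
λ(A) = 2

Enumerate directed cycles and compute their means (weight / length). Sample:
  cycle 0 → 0: weight = 9, length = 1, mean = 9/1 ≈ 9.000
  cycle 1 → 1: weight = 5, length = 1, mean = 5/1 ≈ 5.000
  cycle 2 → 2: weight = 7, length = 1, mean = 7/1 ≈ 7.000
  cycle 0 → 1 → 0: weight = 12, length = 2, mean = 12/2 ≈ 6.000
  cycle 0 → 2 → 0: weight = 16, length = 2, mean = 16/2 ≈ 8.000
  cycle 1 → 0 → 1: weight = 12, length = 2, mean = 12/2 ≈ 6.000
Minimum mean = 2.000, attained e.g. along the cycle 1 → 2 → 1 with weight 4 and length 2. So λ(A) = 4/2 = 2.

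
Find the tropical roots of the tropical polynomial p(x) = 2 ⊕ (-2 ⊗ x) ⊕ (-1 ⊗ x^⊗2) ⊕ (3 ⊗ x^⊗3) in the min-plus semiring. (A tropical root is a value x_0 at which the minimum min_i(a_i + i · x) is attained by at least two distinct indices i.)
Roots: {-4, -1, 4}

Each tropical root is a break point of the lower envelope of the lines y = a_i + i · x (there are 4 lines, with slopes 0, 1, ..., 3). Only the lines that attain the minimum somewhere contribute to roots; other lines are dominated. Here the surviving (envelope) indices are i = 3, i = 2, i = 1, i = 0.
Intersections between consecutive envelope lines give the roots: for adjacent envelope indices i < j the intersection is x = (a_i − a_j) / (j − i). Reading off the sorted break points: {-4, -1, 4}.
Verification: at each break x_0, at least two indices attain the minimum of min_i(a_i + i · x_0).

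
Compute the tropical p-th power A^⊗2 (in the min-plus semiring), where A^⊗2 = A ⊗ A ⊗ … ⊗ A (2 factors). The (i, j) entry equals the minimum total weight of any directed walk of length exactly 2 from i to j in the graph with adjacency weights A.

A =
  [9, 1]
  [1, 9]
A^⊗2 =
  [2, 10]
  [10, 2]

Each entry (A^⊗2)_ij equals the minimum over all length-2 walks i = v_0 → v_1 → … → v_2 = j of Σ_t A[v_t][v_{t+1}]. For example, for (i, j) = (0, 1) we minimise over 2 possible intermediate vertex sequences; the minimum is 10, attained along the walk 0 → 0 → 1.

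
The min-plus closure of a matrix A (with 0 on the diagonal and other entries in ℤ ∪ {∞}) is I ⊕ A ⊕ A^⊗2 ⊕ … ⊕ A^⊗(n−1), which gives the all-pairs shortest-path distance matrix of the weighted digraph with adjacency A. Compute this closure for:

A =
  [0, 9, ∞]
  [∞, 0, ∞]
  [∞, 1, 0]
Closure =
  [0, 9, ∞]
  [∞, 0, ∞]
  [∞, 1, 0]

This is the Floyd-Warshall all-pairs shortest-path computation. For each intermediate vertex k = 0, 1, …, 2, update dist[i][j] ← min(dist[i][j], dist[i][k] + dist[k][j]). The final matrix gives, for each (i, j), the minimum total weight of any directed path from i to j (possibly empty when i = j).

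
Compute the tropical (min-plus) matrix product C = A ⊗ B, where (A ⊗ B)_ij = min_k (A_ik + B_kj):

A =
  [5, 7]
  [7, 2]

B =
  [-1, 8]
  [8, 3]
A ⊗ B =
  [4, 10]
  [6, 5]

Apply the min-plus product entry-by-entry:
  C[0][0] = min over k of (A[0][0] + B[0][0] = 5 + -1 = 4, A[0][1] + B[1][0] = 7 + 8 = 15) = 4 (attained at k = 0)
  C[0][1] = min over k of (A[0][0] + B[0][1] = 5 + 8 = 13, A[0][1] + B[1][1] = 7 + 3 = 10) = 10 (attained at k = 1)
  C[1][0] = min over k of (A[1][0] + B[0][0] = 7 + -1 = 6, A[1][1] + B[1][0] = 2 + 8 = 10) = 6 (attained at k = 0)
  C[1][1] = min over k of (A[1][0] + B[0][1] = 7 + 8 = 15, A[1][1] + B[1][1] = 2 + 3 = 5) = 5 (attained at k = 1)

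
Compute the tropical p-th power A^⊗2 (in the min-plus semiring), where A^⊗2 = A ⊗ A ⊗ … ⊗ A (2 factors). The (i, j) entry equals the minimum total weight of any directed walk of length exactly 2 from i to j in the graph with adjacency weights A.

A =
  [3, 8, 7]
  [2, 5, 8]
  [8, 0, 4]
A^⊗2 =
  [6, 7, 10]
  [5, 8, 9]
  [2, 4, 8]

Each entry (A^⊗2)_ij equals the minimum over all length-2 walks i = v_0 → v_1 → … → v_2 = j of Σ_t A[v_t][v_{t+1}]. For example, for (i, j) = (0, 2) we minimise over 3 possible intermediate vertex sequences; the minimum is 10, attained along the walk 0 → 0 → 2.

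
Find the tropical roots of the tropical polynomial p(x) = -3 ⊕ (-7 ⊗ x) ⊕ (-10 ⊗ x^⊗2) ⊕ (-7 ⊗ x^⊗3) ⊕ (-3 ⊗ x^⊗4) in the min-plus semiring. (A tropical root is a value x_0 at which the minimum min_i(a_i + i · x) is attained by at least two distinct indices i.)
Roots: {-4, -3, 3, 4}

Each tropical root is a break point of the lower envelope of the lines y = a_i + i · x (there are 5 lines, with slopes 0, 1, ..., 4). Only the lines that attain the minimum somewhere contribute to roots; other lines are dominated. Here the surviving (envelope) indices are i = 4, i = 3, i = 2, i = 1, i = 0.
Intersections between consecutive envelope lines give the roots: for adjacent envelope indices i < j the intersection is x = (a_i − a_j) / (j − i). Reading off the sorted break points: {-4, -3, 3, 4}.
Verification: at each break x_0, at least two indices attain the minimum of min_i(a_i + i · x_0).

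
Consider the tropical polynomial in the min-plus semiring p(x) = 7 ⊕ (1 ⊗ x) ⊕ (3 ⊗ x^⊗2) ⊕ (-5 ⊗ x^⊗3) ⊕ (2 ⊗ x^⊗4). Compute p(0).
p(0) = -5

A tropical monomial a ⊗ x^⊗i evaluates to a + i · x. Evaluating each term at x = 0:
  Term 0 contributes 7 + 0 · 0 = 7
  Term 1 contributes 1 + 1 · 0 = 1
  Term 2 contributes 3 + 2 · 0 = 3
  Term 3 contributes -5 + 3 · 0 = -5
  Term 4 contributes 2 + 4 · 0 = 2
p(0) = ⊕ of these = min[7, 1, 3, -5, 2] = -5.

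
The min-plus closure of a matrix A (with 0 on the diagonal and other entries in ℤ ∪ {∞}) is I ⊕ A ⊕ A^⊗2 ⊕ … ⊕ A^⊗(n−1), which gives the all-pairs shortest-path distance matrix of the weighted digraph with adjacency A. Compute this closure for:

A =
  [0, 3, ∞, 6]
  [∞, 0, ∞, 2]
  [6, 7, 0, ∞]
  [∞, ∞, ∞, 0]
Closure =
  [0, 3, ∞, 5]
  [∞, 0, ∞, 2]
  [6, 7, 0, 9]
  [∞, ∞, ∞, 0]

This is the Floyd-Warshall all-pairs shortest-path computation. For each intermediate vertex k = 0, 1, …, 3, update dist[i][j] ← min(dist[i][j], dist[i][k] + dist[k][j]). The final matrix gives, for each (i, j), the minimum total weight of any directed path from i to j (possibly empty when i = j).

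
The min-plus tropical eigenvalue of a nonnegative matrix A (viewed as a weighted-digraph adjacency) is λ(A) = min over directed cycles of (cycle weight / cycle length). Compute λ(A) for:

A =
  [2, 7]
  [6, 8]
λ(A) = 2

Enumerate directed cycles and compute their means (weight / length). Sample:
  cycle 0 → 0: weight = 2, length = 1, mean = 2/1 ≈ 2.000
  cycle 1 → 1: weight = 8, length = 1, mean = 8/1 ≈ 8.000
  cycle 0 → 1 → 0: weight = 13, length = 2, mean = 13/2 ≈ 6.500
  cycle 1 → 0 → 1: weight = 13, length = 2, mean = 13/2 ≈ 6.500
Minimum mean = 2.000, attained e.g. along the cycle 0 → 0 with weight 2 and length 1. So λ(A) = 2/1 = 2.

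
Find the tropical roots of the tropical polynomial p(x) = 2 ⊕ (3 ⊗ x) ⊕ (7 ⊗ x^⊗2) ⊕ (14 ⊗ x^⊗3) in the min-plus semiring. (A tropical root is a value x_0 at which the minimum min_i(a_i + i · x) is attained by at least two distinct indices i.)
Roots: {-7, -4, -1}

Each tropical root is a break point of the lower envelope of the lines y = a_i + i · x (there are 4 lines, with slopes 0, 1, ..., 3). Only the lines that attain the minimum somewhere contribute to roots; other lines are dominated. Here the surviving (envelope) indices are i = 3, i = 2, i = 1, i = 0.
Intersections between consecutive envelope lines give the roots: for adjacent envelope indices i < j the intersection is x = (a_i − a_j) / (j − i). Reading off the sorted break points: {-7, -4, -1}.
Verification: at each break x_0, at least two indices attain the minimum of min_i(a_i + i · x_0).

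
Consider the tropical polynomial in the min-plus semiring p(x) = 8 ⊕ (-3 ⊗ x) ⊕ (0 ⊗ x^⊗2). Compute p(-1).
p(-1) = -4

A tropical monomial a ⊗ x^⊗i evaluates to a + i · x. Evaluating each term at x = -1:
  Term 0 contributes 8 + 0 · -1 = 8
  Term 1 contributes -3 + 1 · -1 = -4
  Term 2 contributes 0 + 2 · -1 = -2
p(-1) = ⊕ of these = min[8, -4, -2] = -4.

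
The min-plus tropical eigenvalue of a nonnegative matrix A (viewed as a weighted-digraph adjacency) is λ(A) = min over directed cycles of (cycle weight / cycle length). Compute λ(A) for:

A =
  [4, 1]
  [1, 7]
λ(A) = 1

Enumerate directed cycles and compute their means (weight / length). Sample:
  cycle 0 → 0: weight = 4, length = 1, mean = 4/1 ≈ 4.000
  cycle 1 → 1: weight = 7, length = 1, mean = 7/1 ≈ 7.000
  cycle 0 → 1 → 0: weight = 2, length = 2, mean = 2/2 ≈ 1.000
  cycle 1 → 0 → 1: weight = 2, length = 2, mean = 2/2 ≈ 1.000
Minimum mean = 1.000, attained e.g. along the cycle 0 → 1 → 0 with weight 2 and length 2. So λ(A) = 2/2 = 1.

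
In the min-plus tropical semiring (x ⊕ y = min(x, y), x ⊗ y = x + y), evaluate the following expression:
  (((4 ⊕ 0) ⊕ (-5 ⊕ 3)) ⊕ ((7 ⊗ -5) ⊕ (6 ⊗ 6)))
(((4 ⊕ 0) ⊕ (-5 ⊕ 3)) ⊕ ((7 ⊗ -5) ⊕ (6 ⊗ 6))) = -5

Expand innermost to outermost. Recall ⊕ takes the minimum of its arguments and ⊗ takes their sum. Working out the expression (((4 ⊕ 0) ⊕ (-5 ⊕ 3)) ⊕ ((7 ⊗ -5) ⊕ (6 ⊗ 6))) gives -5.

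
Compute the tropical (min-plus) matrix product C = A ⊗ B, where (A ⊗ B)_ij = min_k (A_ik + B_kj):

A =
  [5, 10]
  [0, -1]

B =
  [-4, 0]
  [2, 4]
A ⊗ B =
  [1, 5]
  [-4, 0]

Apply the min-plus product entry-by-entry:
  C[0][0] = min over k of (A[0][0] + B[0][0] = 5 + -4 = 1, A[0][1] + B[1][0] = 10 + 2 = 12) = 1 (attained at k = 0)
  C[0][1] = min over k of (A[0][0] + B[0][1] = 5 + 0 = 5, A[0][1] + B[1][1] = 10 + 4 = 14) = 5 (attained at k = 0)
  C[1][0] = min over k of (A[1][0] + B[0][0] = 0 + -4 = -4, A[1][1] + B[1][0] = -1 + 2 = 1) = -4 (attained at k = 0)
  C[1][1] = min over k of (A[1][0] + B[0][1] = 0 + 0 = 0, A[1][1] + B[1][1] = -1 + 4 = 3) = 0 (attained at k = 0)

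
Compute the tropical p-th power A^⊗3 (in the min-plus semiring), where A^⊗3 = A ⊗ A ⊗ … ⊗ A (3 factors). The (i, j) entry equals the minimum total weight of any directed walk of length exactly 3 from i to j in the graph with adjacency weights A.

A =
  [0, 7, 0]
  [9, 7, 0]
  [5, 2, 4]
A^⊗3 =
  [0, 2, 0]
  [5, 6, 2]
  [5, 4, 5]

Each entry (A^⊗3)_ij equals the minimum over all length-3 walks i = v_0 → v_1 → … → v_3 = j of Σ_t A[v_t][v_{t+1}]. For example, for (i, j) = (0, 2) we minimise over 9 possible intermediate vertex sequences; the minimum is 0, attained along the walk 0 → 0 → 0 → 2.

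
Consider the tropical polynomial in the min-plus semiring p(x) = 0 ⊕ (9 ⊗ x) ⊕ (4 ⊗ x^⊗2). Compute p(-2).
p(-2) = 0

A tropical monomial a ⊗ x^⊗i evaluates to a + i · x. Evaluating each term at x = -2:
  Term 0 contributes 0 + 0 · -2 = 0
  Term 1 contributes 9 + 1 · -2 = 7
  Term 2 contributes 4 + 2 · -2 = 0
p(-2) = ⊕ of these = min[0, 7, 0] = 0.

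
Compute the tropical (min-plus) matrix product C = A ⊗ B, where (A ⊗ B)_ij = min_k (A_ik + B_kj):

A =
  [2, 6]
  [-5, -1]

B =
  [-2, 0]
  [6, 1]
A ⊗ B =
  [0, 2]
  [-7, -5]

Apply the min-plus product entry-by-entry:
  C[0][0] = min over k of (A[0][0] + B[0][0] = 2 + -2 = 0, A[0][1] + B[1][0] = 6 + 6 = 12) = 0 (attained at k = 0)
  C[0][1] = min over k of (A[0][0] + B[0][1] = 2 + 0 = 2, A[0][1] + B[1][1] = 6 + 1 = 7) = 2 (attained at k = 0)
  C[1][0] = min over k of (A[1][0] + B[0][0] = -5 + -2 = -7, A[1][1] + B[1][0] = -1 + 6 = 5) = -7 (attained at k = 0)
  C[1][1] = min over k of (A[1][0] + B[0][1] = -5 + 0 = -5, A[1][1] + B[1][1] = -1 + 1 = 0) = -5 (attained at k = 0)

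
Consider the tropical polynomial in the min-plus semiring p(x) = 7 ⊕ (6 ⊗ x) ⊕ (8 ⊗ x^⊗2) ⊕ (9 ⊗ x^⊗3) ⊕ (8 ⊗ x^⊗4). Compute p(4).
p(4) = 7

A tropical monomial a ⊗ x^⊗i evaluates to a + i · x. Evaluating each term at x = 4:
  Term 0 contributes 7 + 0 · 4 = 7
  Term 1 contributes 6 + 1 · 4 = 10
  Term 2 contributes 8 + 2 · 4 = 16
  Term 3 contributes 9 + 3 · 4 = 21
  Term 4 contributes 8 + 4 · 4 = 24
p(4) = ⊕ of these = min[7, 10, 16, 21, 24] = 7.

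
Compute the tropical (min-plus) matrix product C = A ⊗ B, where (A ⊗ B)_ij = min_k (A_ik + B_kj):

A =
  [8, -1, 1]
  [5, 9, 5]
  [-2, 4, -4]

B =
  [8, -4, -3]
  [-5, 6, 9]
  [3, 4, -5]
A ⊗ B =
  [-6, 4, -4]
  [4, 1, 0]
  [-1, -6, -9]

Apply the min-plus product entry-by-entry:
  C[0][0] = min over k of (A[0][0] + B[0][0] = 8 + 8 = 16, A[0][1] + B[1][0] = -1 + -5 = -6, A[0][2] + B[2][0] = 1 + 3 = 4) = -6 (attained at k = 1)
  C[0][1] = min over k of (A[0][0] + B[0][1] = 8 + -4 = 4, A[0][1] + B[1][1] = -1 + 6 = 5, A[0][2] + B[2][1] = 1 + 4 = 5) = 4 (attained at k = 0)
  C[0][2] = min over k of (A[0][0] + B[0][2] = 8 + -3 = 5, A[0][1] + B[1][2] = -1 + 9 = 8, A[0][2] + B[2][2] = 1 + -5 = -4) = -4 (attained at k = 2)
  C[1][0] = min over k of (A[1][0] + B[0][0] = 5 + 8 = 13, A[1][1] + B[1][0] = 9 + -5 = 4, A[1][2] + B[2][0] = 5 + 3 = 8) = 4 (attained at k = 1)
  C[1][1] = min over k of (A[1][0] + B[0][1] = 5 + -4 = 1, A[1][1] + B[1][1] = 9 + 6 = 15, A[1][2] + B[2][1] = 5 + 4 = 9) = 1 (attained at k = 0)
  C[1][2] = min over k of (A[1][0] + B[0][2] = 5 + -3 = 2, A[1][1] + B[1][2] = 9 + 9 = 18, A[1][2] + B[2][2] = 5 + -5 = 0) = 0 (attained at k = 2)
  C[2][0] = min over k of (A[2][0] + B[0][0] = -2 + 8 = 6, A[2][1] + B[1][0] = 4 + -5 = -1, A[2][2] + B[2][0] = -4 + 3 = -1) = -1 (attained at k = 1)
  C[2][1] = min over k of (A[2][0] + B[0][1] = -2 + -4 = -6, A[2][1] + B[1][1] = 4 + 6 = 10, A[2][2] + B[2][1] = -4 + 4 = 0) = -6 (attained at k = 0)
  C[2][2] = min over k of (A[2][0] + B[0][2] = -2 + -3 = -5, A[2][1] + B[1][2] = 4 + 9 = 13, A[2][2] + B[2][2] = -4 + -5 = -9) = -9 (attained at k = 2)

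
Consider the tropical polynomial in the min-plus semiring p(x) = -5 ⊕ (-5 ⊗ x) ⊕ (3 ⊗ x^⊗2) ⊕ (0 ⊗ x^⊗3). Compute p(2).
p(2) = -5

A tropical monomial a ⊗ x^⊗i evaluates to a + i · x. Evaluating each term at x = 2:
  Term 0 contributes -5 + 0 · 2 = -5
  Term 1 contributes -5 + 1 · 2 = -3
  Term 2 contributes 3 + 2 · 2 = 7
  Term 3 contributes 0 + 3 · 2 = 6
p(2) = ⊕ of these = min[-5, -3, 7, 6] = -5.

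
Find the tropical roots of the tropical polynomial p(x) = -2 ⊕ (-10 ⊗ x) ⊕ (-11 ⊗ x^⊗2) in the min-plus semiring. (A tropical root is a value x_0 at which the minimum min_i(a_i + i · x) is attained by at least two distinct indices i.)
Roots: {1, 8}

Each tropical root is a break point of the lower envelope of the lines y = a_i + i · x (there are 3 lines, with slopes 0, 1, ..., 2). Only the lines that attain the minimum somewhere contribute to roots; other lines are dominated. Here the surviving (envelope) indices are i = 2, i = 1, i = 0.
Intersections between consecutive envelope lines give the roots: for adjacent envelope indices i < j the intersection is x = (a_i − a_j) / (j − i). Reading off the sorted break points: {1, 8}.
Verification: at each break x_0, at least two indices attain the minimum of min_i(a_i + i · x_0).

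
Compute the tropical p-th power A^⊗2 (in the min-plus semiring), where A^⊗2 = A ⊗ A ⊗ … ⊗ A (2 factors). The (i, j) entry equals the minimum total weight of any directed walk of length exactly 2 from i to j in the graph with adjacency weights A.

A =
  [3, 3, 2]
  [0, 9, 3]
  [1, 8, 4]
A^⊗2 =
  [3, 6, 5]
  [3, 3, 2]
  [4, 4, 3]

Each entry (A^⊗2)_ij equals the minimum over all length-2 walks i = v_0 → v_1 → … → v_2 = j of Σ_t A[v_t][v_{t+1}]. For example, for (i, j) = (0, 2) we minimise over 3 possible intermediate vertex sequences; the minimum is 5, attained along the walk 0 → 0 → 2.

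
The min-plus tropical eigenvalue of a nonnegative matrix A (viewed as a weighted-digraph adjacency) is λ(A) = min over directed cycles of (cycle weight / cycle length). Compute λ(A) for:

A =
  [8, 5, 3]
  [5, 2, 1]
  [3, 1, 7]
λ(A) = 1

Enumerate directed cycles and compute their means (weight / length). Sample:
  cycle 0 → 0: weight = 8, length = 1, mean = 8/1 ≈ 8.000
  cycle 1 → 1: weight = 2, length = 1, mean = 2/1 ≈ 2.000
  cycle 2 → 2: weight = 7, length = 1, mean = 7/1 ≈ 7.000
  cycle 0 → 1 → 0: weight = 10, length = 2, mean = 10/2 ≈ 5.000
  cycle 0 → 2 → 0: weight = 6, length = 2, mean = 6/2 ≈ 3.000
  cycle 1 → 0 → 1: weight = 10, length = 2, mean = 10/2 ≈ 5.000
Minimum mean = 1.000, attained e.g. along the cycle 1 → 2 → 1 with weight 2 and length 2. So λ(A) = 2/2 = 1.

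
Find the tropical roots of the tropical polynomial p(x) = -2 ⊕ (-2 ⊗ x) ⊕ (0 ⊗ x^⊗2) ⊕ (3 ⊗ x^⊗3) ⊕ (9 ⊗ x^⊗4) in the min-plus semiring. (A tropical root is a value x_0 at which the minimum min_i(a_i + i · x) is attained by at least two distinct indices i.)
Roots: {-6, -3, -2, 0}

Each tropical root is a break point of the lower envelope of the lines y = a_i + i · x (there are 5 lines, with slopes 0, 1, ..., 4). Only the lines that attain the minimum somewhere contribute to roots; other lines are dominated. Here the surviving (envelope) indices are i = 4, i = 3, i = 2, i = 1, i = 0.
Intersections between consecutive envelope lines give the roots: for adjacent envelope indices i < j the intersection is x = (a_i − a_j) / (j − i). Reading off the sorted break points: {-6, -3, -2, 0}.
Verification: at each break x_0, at least two indices attain the minimum of min_i(a_i + i · x_0).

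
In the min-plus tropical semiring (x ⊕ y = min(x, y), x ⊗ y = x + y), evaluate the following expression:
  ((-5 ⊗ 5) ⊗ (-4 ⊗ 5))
((-5 ⊗ 5) ⊗ (-4 ⊗ 5)) = 1

Expand innermost to outermost. Recall ⊕ takes the minimum of its arguments and ⊗ takes their sum. Working out the expression ((-5 ⊗ 5) ⊗ (-4 ⊗ 5)) gives 1.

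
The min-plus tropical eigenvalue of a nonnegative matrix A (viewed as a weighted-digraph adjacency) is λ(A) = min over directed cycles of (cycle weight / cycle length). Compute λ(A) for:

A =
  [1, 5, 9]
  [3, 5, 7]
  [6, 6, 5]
λ(A) = 1

Enumerate directed cycles and compute their means (weight / length). Sample:
  cycle 0 → 0: weight = 1, length = 1, mean = 1/1 ≈ 1.000
  cycle 1 → 1: weight = 5, length = 1, mean = 5/1 ≈ 5.000
  cycle 2 → 2: weight = 5, length = 1, mean = 5/1 ≈ 5.000
  cycle 0 → 1 → 0: weight = 8, length = 2, mean = 8/2 ≈ 4.000
  cycle 0 → 2 → 0: weight = 15, length = 2, mean = 15/2 ≈ 7.500
  cycle 1 → 0 → 1: weight = 8, length = 2, mean = 8/2 ≈ 4.000
Minimum mean = 1.000, attained e.g. along the cycle 0 → 0 with weight 1 and length 1. So λ(A) = 1/1 = 1.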